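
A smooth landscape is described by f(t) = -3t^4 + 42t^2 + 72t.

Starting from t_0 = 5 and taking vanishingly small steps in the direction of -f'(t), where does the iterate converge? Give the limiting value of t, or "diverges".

f'(t) = -12(t - 3)(t + 1)(t + 2), so f'(5) = -1008.
Gradient descent moves in the -f' direction, i.e. t is increasing.
There is no critical point above t=5, and f' keeps the same sign, so the iterate runs off to +∞.

diverges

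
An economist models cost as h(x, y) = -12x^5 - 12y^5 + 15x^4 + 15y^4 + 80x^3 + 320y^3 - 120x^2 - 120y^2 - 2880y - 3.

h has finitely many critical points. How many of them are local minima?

4

h separates as a function of x plus a function of y, so ∇h=0 decouples.
∂h/∂x = -60x(x - 2)(x - 1)(x + 2) = 0 at x ∈ {-2, 0, 1, 2}; ∂h/∂y = -60(y - 4)(y - 2)(y + 2)(y + 3) = 0 at y ∈ {-3, -2, 2, 4}.
The Hessian is diagonal: diag(h_xx, h_yy). Second derivatives: h_xx(-2)=1440, h_xx(0)=-240, h_xx(1)=180, h_xx(2)=-480; h_yy(-3)=2100, h_yy(-2)=-1440, h_yy(2)=2400, h_yy(4)=-5040.
Local minima occur where both diagonal entries positive: (-2, -3), (-2, 2), (1, -3), (1, 2). Count: 4.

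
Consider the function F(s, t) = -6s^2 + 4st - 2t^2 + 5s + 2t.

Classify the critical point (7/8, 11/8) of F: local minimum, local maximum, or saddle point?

local maximum

The Hessian of F is constant: H = [[-12, 4], [4, -4]].
det(H) = (-12)·(-4) − 4² = 32.
det(H) > 0 and tr(H) = -16 < 0, so H is negative definite and the point is a local maximum.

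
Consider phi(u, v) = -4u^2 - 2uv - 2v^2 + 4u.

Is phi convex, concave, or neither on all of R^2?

phi is quadratic, so its Hessian is the constant matrix H = [[-8, -2], [-2, -4]].
det(H) = 28, tr(H) = -12.
det(H) > 0 and tr(H) < 0, so H is negative definite everywhere: concave.

concave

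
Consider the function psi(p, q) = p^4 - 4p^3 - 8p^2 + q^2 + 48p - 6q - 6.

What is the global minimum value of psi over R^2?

psi(p,q) separates as A(p) + B(q) − 6, so its minimum is min A + min B − 6.
A'(p) = 4(p - 3)(p - 2)(p + 2) vanishes at p ∈ {-2, 2, 3}; B'(q) = 2q - 6 vanishes at q ∈ {3}.
Local minima of A (where A''>0): A(-2)=-80, A(3)=45. Local minima of B: B(3)=-9.
So the global minimum of psi is A(-2) + B(3) − 6 = -80 − 9 − 6 = -95, attained at (-2, 3).

-95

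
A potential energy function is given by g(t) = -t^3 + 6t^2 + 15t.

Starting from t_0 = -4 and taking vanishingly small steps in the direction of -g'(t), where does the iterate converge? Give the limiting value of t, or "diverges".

g'(t) = -3(t - 5)(t + 1), so g'(-4) = -81.
Gradient descent moves in the -g' direction, i.e. t is increasing.
The nearest critical point in that direction is t = -1, where g'' = 18 > 0 (a local minimum). The iterate converges there.

-1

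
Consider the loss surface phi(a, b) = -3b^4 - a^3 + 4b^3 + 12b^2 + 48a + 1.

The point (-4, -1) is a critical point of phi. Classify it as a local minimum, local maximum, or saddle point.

saddle point

The mixed partial ∂²phi/∂a∂b is 0, so the Hessian at any point is diag(phi_aa, phi_bb) = diag(-6a, 12(-3b^2 + 2b + 2)).
At (-4, -1): H = diag(24, -36).
The eigenvalues have opposite signs, so H is indefinite: a saddle point.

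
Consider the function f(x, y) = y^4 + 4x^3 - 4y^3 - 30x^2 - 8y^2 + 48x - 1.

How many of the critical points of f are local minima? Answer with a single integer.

2

f separates as a function of x plus a function of y, so ∇f=0 decouples.
∂f/∂x = 12(x - 4)(x - 1) = 0 at x ∈ {1, 4}; ∂f/∂y = 4y(y - 4)(y + 1) = 0 at y ∈ {-1, 0, 4}.
The Hessian is diagonal: diag(f_xx, f_yy). Second derivatives: f_xx(1)=-36, f_xx(4)=36; f_yy(-1)=20, f_yy(0)=-16, f_yy(4)=80.
Local minima occur where both diagonal entries positive: (4, -1), (4, 4). Count: 2.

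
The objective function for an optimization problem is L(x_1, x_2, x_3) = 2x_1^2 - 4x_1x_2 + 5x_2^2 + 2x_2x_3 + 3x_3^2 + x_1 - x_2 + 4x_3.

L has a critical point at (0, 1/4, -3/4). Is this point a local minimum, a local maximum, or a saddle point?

local minimum

The Hessian is constant: H = [[4, -4, 0], [-4, 10, 2], [0, 2, 6]].
Leading principal minors: Δ₁ = 4, Δ₂ = 24, Δ₃ = 128.
All leading minors are positive, so H is positive definite: a local minimum.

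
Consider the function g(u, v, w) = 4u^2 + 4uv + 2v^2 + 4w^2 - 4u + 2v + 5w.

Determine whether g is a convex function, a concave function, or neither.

convex

g is quadratic, so its Hessian is the constant matrix H = [[8, 4, 0], [4, 4, 0], [0, 0, 8]].
Leading principal minors: 8, 16, 128.
All positive ⇒ H ≻ 0 ⇒ convex.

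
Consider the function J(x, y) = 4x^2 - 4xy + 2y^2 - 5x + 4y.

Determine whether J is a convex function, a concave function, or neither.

J is quadratic, so its Hessian is the constant matrix H = [[8, -4], [-4, 4]].
det(H) = 16, tr(H) = 12.
det(H) > 0 and tr(H) > 0, so H is positive definite everywhere: convex.

convex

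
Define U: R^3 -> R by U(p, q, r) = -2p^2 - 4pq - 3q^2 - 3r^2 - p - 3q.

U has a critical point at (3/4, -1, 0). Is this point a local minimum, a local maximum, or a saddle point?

The Hessian is constant: H = [[-4, -4, 0], [-4, -6, 0], [0, 0, -6]].
Leading principal minors: Δ₁ = -4, Δ₂ = 8, Δ₃ = -48.
The minors alternate sign starting negative (−, +, −), so H is negative definite: a local maximum.

local maximum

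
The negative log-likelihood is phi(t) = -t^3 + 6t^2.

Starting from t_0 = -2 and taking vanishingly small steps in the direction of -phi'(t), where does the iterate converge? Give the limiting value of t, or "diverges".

0

phi'(t) = -3t(t - 4), so phi'(-2) = -36.
Gradient descent moves in the -phi' direction, i.e. t is increasing.
The nearest critical point in that direction is t = 0, where phi'' = 12 > 0 (a local minimum). The iterate converges there.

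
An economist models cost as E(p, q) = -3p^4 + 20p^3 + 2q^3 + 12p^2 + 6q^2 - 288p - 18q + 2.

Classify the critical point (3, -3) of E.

The mixed partial ∂²E/∂p∂q is 0, so the Hessian at any point is diag(E_pp, E_qq) = diag(12(-3p^2 + 10p + 2), 12(q + 1)).
At (3, -3): H = diag(60, -24).
The eigenvalues have opposite signs, so H is indefinite: a saddle point.

saddle point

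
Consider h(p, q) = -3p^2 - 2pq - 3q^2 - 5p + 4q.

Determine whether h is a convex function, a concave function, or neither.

concave

h is quadratic, so its Hessian is the constant matrix H = [[-6, -2], [-2, -6]].
det(H) = 32, tr(H) = -12.
det(H) > 0 and tr(H) < 0, so H is negative definite everywhere: concave.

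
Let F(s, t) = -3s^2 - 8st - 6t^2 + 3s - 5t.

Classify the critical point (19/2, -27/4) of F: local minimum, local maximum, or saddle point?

local maximum

The Hessian of F is constant: H = [[-6, -8], [-8, -12]].
det(H) = (-6)·(-12) − (-8)² = 8.
det(H) > 0 and tr(H) = -18 < 0, so H is negative definite and the point is a local maximum.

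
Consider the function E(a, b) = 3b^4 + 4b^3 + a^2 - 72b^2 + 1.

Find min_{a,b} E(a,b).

E(a,b) separates as P(a) + Q(b) + 1, so its minimum is min P + min Q + 1.
P'(a) = 2a vanishes at a ∈ {0}; Q'(b) = 12b(b - 3)(b + 4) vanishes at b ∈ {-4, 0, 3}.
Local minima of P (where P''>0): P(0)=0. Local minima of Q: Q(-4)=-640, Q(3)=-297.
So the global minimum of E is P(0) + Q(-4) + 1 = 0 − 640 + 1 = -639, attained at (0, -4).

-639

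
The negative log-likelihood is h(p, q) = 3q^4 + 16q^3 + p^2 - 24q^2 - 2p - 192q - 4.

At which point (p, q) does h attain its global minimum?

(1, 2)

h(p,q) separates as A(p) + B(q) − 4, so its minimum is min A + min B − 4.
A'(p) = 2p - 2 vanishes at p ∈ {1}; B'(q) = 12(q - 2)(q + 2)(q + 4) vanishes at q ∈ {-4, -2, 2}.
Local minima of A (where A''>0): A(1)=-1. Local minima of B: B(-4)=128, B(2)=-304.
So the global minimum of h is A(1) + B(2) − 4 = -1 − 304 − 4 = -309, attained at (1, 2).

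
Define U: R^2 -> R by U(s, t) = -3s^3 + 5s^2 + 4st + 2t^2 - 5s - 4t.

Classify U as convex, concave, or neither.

neither

The term -3s^3 is cubic, so the Hessian is not constant.
∂²U/∂s² = -18s + 10, which takes both signs as s varies (negative for sufficiently large s). A diagonal entry of the Hessian changing sign means the Hessian is neither positive- nor negative-semidefinite on all of R^2.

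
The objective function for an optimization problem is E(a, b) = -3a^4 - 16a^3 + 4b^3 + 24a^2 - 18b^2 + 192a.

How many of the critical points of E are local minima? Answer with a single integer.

1

E separates as a function of a plus a function of b, so ∇E=0 decouples.
∂E/∂a = -12(a - 2)(a + 2)(a + 4) = 0 at a ∈ {-4, -2, 2}; ∂E/∂b = 12b(b - 3) = 0 at b ∈ {0, 3}.
The Hessian is diagonal: diag(E_aa, E_bb). Second derivatives: E_aa(-4)=-144, E_aa(-2)=96, E_aa(2)=-288; E_bb(0)=-36, E_bb(3)=36.
Local minima occur where both diagonal entries positive: (-2, 3). Count: 1.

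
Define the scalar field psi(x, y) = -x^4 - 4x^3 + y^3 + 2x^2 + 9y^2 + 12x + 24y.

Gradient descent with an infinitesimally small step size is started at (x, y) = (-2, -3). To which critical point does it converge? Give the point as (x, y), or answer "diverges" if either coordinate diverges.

(-1, -2)

psi is separable, so gradient descent decouples: x follows -∂psi/∂x, y follows -∂psi/∂y.
∂psi/∂x = -4(x - 1)(x + 1)(x + 3); at x=-2 this is -12, so x increases.
∂psi/∂y = 3(y + 2)(y + 4); at y=-3 this is -3, so y increases.
x converges to its nearest critical value -1 (a local min of the x-part); y converges to -2. The iterate converges to (-1, -2).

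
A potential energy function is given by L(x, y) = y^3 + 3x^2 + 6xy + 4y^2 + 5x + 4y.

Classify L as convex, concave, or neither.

The term y^3 is cubic, so the Hessian is not constant.
∂²L/∂y² = 6y + 8, which takes both signs as y varies (negative for sufficiently negative y). A diagonal entry of the Hessian changing sign means the Hessian is neither positive- nor negative-semidefinite on all of R^2.

neither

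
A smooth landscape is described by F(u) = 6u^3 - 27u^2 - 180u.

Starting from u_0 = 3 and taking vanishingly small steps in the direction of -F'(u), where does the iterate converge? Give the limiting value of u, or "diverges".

F'(u) = 18(u - 5)(u + 2), so F'(3) = -180.
Gradient descent moves in the -F' direction, i.e. u is increasing.
The nearest critical point in that direction is u = 5, where F'' = 126 > 0 (a local minimum). The iterate converges there.

5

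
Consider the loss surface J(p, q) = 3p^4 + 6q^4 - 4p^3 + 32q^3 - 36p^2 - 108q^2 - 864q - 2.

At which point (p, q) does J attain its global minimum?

J(p,q) separates as A(p) + B(q) − 2, so its minimum is min A + min B − 2.
A'(p) = 12p(p - 3)(p + 2) vanishes at p ∈ {-2, 0, 3}; B'(q) = 24(q - 3)(q + 3)(q + 4) vanishes at q ∈ {-4, -3, 3}.
Local minima of A (where A''>0): A(-2)=-64, A(3)=-189. Local minima of B: B(-4)=1216, B(3)=-2214.
So the global minimum of J is A(3) + B(3) − 2 = -189 − 2214 − 2 = -2405, attained at (3, 3).

(3, 3)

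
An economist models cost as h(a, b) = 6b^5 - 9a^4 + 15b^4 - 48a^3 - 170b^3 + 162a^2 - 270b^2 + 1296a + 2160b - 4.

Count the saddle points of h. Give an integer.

6

h separates as a function of a plus a function of b, so ∇h=0 decouples.
∂h/∂a = -36(a - 3)(a + 3)(a + 4) = 0 at a ∈ {-4, -3, 3}; ∂h/∂b = 30(b - 3)(b - 2)(b + 3)(b + 4) = 0 at b ∈ {-4, -3, 2, 3}.
The Hessian is diagonal: diag(h_aa, h_bb). Second derivatives: h_aa(-4)=-252, h_aa(-3)=216, h_aa(3)=-1512; h_bb(-4)=-1260, h_bb(-3)=900, h_bb(2)=-900, h_bb(3)=1260.
Saddle points occur where the two diagonal entries have opposite signs: (-4, -3), (-4, 3), (-3, -4), (-3, 2), (3, -3), (3, 3). Count: 6.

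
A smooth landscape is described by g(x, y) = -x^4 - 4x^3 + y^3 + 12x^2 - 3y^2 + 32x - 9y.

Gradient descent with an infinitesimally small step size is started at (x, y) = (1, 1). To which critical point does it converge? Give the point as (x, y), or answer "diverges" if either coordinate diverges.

g is separable, so gradient descent decouples: x follows -∂g/∂x, y follows -∂g/∂y.
∂g/∂x = -4(x - 2)(x + 1)(x + 4); at x=1 this is 40, so x decreases.
∂g/∂y = 3(y - 3)(y + 1); at y=1 this is -12, so y increases.
x converges to its nearest critical value -1 (a local min of the x-part); y converges to 3. The iterate converges to (-1, 3).

(-1, 3)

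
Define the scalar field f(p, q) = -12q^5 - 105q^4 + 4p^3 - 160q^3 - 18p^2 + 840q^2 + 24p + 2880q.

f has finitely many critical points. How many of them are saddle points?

f separates as a function of p plus a function of q, so ∇f=0 decouples.
∂f/∂p = 12(p - 2)(p - 1) = 0 at p ∈ {1, 2}; ∂f/∂q = -60(q - 2)(q + 2)(q + 3)(q + 4) = 0 at q ∈ {-4, -3, -2, 2}.
The Hessian is diagonal: diag(f_pp, f_qq). Second derivatives: f_pp(1)=-12, f_pp(2)=12; f_qq(-4)=720, f_qq(-3)=-300, f_qq(-2)=480, f_qq(2)=-7200.
Saddle points occur where the two diagonal entries have opposite signs: (1, -4), (1, -2), (2, -3), (2, 2). Count: 4.

4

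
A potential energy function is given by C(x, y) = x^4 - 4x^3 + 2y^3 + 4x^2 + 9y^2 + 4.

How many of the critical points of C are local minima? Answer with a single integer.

2

C separates as a function of x plus a function of y, so ∇C=0 decouples.
∂C/∂x = 4x(x - 2)(x - 1) = 0 at x ∈ {0, 1, 2}; ∂C/∂y = 6y(y + 3) = 0 at y ∈ {-3, 0}.
The Hessian is diagonal: diag(C_xx, C_yy). Second derivatives: C_xx(0)=8, C_xx(1)=-4, C_xx(2)=8; C_yy(-3)=-18, C_yy(0)=18.
Local minima occur where both diagonal entries positive: (0, 0), (2, 0). Count: 2.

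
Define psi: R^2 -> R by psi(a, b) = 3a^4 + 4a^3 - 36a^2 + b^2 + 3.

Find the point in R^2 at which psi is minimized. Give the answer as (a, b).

(-3, 0)

psi(a,b) separates as P(a) + Q(b) + 3, so its minimum is min P + min Q + 3.
P'(a) = 12a(a - 2)(a + 3) vanishes at a ∈ {-3, 0, 2}; Q'(b) = 2b vanishes at b ∈ {0}.
Local minima of P (where P''>0): P(-3)=-189, P(2)=-64. Local minima of Q: Q(0)=0.
So the global minimum of psi is P(-3) + Q(0) + 3 = -189 + 0 + 3 = -186, attained at (-3, 0).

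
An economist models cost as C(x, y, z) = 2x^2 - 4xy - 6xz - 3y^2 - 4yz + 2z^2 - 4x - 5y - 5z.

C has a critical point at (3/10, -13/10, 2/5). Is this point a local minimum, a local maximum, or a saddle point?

saddle point

The Hessian is constant: H = [[4, -4, -6], [-4, -6, -4], [-6, -4, 4]].
Leading principal minors: Δ₁ = 4, Δ₂ = -40, Δ₃ = -200.
The minors fit neither the all-positive nor the alternating-sign pattern, so H is indefinite: a saddle point.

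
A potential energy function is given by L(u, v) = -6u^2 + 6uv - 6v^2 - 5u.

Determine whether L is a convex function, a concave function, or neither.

L is quadratic, so its Hessian is the constant matrix H = [[-12, 6], [6, -12]].
det(H) = 108, tr(H) = -24.
det(H) > 0 and tr(H) < 0, so H is negative definite everywhere: concave.

concave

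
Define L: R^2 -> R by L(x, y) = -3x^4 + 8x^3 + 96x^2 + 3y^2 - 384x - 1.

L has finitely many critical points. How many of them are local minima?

1

L separates as a function of x plus a function of y, so ∇L=0 decouples.
∂L/∂x = -12(x - 4)(x - 2)(x + 4) = 0 at x ∈ {-4, 2, 4}; ∂L/∂y = 6y = 0 at y ∈ {0}.
The Hessian is diagonal: diag(L_xx, L_yy). Second derivatives: L_xx(-4)=-576, L_xx(2)=144, L_xx(4)=-192; L_yy(0)=6.
Local minima occur where both diagonal entries positive: (2, 0). Count: 1.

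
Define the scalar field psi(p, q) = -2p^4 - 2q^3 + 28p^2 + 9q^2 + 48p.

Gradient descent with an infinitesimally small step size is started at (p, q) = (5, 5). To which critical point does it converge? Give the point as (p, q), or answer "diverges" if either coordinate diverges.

diverges

psi is separable, so gradient descent decouples: p follows -∂psi/∂p, q follows -∂psi/∂q.
∂psi/∂p = -8(p - 3)(p + 1)(p + 2); at p=5 this is -672, so p increases.
∂psi/∂q = -6q(q - 3); at q=5 this is -60, so q increases.
The p-coordinate has no critical point in that direction and runs off to infinity.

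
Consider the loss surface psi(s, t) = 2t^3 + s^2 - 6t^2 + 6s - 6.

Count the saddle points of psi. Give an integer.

1

psi separates as a function of s plus a function of t, so ∇psi=0 decouples.
∂psi/∂s = 2(s + 3) = 0 at s ∈ {-3}; ∂psi/∂t = 6t(t - 2) = 0 at t ∈ {0, 2}.
The Hessian is diagonal: diag(psi_ss, psi_tt). Second derivatives: psi_ss(-3)=2; psi_tt(0)=-12, psi_tt(2)=12.
Saddle points occur where the two diagonal entries have opposite signs: (-3, 0). Count: 1.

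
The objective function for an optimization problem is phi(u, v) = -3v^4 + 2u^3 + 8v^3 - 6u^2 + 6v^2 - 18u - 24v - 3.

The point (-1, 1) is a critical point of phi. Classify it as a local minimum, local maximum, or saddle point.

saddle point

The mixed partial ∂²phi/∂u∂v is 0, so the Hessian at any point is diag(phi_uu, phi_vv) = diag(12(u - 1), 12(-3v^2 + 4v + 1)).
At (-1, 1): H = diag(-24, 24).
The eigenvalues have opposite signs, so H is indefinite: a saddle point.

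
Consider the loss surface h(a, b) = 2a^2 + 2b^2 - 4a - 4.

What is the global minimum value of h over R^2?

h(a,b) separates as P(a) + Q(b) − 4, so its minimum is min P + min Q − 4.
P'(a) = 4a - 4 vanishes at a ∈ {1}; Q'(b) = 4b vanishes at b ∈ {0}.
Local minima of P (where P''>0): P(1)=-2. Local minima of Q: Q(0)=0.
So the global minimum of h is P(1) + Q(0) − 4 = -2 + 0 − 4 = -6, attained at (1, 0).

-6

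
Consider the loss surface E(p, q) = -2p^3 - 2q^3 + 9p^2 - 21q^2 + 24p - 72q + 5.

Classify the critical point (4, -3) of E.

local maximum

The mixed partial ∂²E/∂p∂q is 0, so the Hessian at any point is diag(E_pp, E_qq) = diag(6(-2p + 3), -6(2q + 7)).
At (4, -3): H = diag(-30, -6).
Both eigenvalues are negative, so H is negative definite: a local maximum.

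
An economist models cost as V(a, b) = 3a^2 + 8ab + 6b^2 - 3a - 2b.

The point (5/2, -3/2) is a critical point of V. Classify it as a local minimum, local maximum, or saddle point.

local minimum

The Hessian of V is constant: H = [[6, 8], [8, 12]].
det(H) = 6·12 − 8² = 8.
det(H) > 0 and tr(H) = 18 > 0, so H is positive definite and the point is a local minimum.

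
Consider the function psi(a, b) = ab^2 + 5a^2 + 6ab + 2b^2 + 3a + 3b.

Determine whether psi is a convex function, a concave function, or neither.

neither

The term ab^2 is cubic, so the Hessian is not constant.
∂²psi/∂b² = 2a + 4, which takes both signs as a varies (negative for sufficiently negative a). A diagonal entry of the Hessian changing sign means the Hessian is neither positive- nor negative-semidefinite on all of R^2.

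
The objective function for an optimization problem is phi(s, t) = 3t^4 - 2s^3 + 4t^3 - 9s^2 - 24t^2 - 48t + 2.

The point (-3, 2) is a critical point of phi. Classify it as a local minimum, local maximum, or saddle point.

The mixed partial ∂²phi/∂s∂t is 0, so the Hessian at any point is diag(phi_ss, phi_tt) = diag(-6(2s + 3), 12(3t^2 + 2t - 4)).
At (-3, 2): H = diag(18, 144).
Both eigenvalues are positive, so H is positive definite: a local minimum.

local minimum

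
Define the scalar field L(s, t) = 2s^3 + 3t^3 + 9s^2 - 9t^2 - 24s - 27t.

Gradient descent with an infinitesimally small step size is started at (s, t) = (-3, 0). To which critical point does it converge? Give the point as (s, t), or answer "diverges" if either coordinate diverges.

L is separable, so gradient descent decouples: s follows -∂L/∂s, t follows -∂L/∂t.
∂L/∂s = 6(s - 1)(s + 4); at s=-3 this is -24, so s increases.
∂L/∂t = 9(t - 3)(t + 1); at t=0 this is -27, so t increases.
s converges to its nearest critical value 1 (a local min of the s-part); t converges to 3. The iterate converges to (1, 3).

(1, 3)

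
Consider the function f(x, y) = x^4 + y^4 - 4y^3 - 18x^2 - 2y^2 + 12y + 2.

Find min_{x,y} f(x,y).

-88

f(x,y) separates as P(x) + Q(y) + 2, so its minimum is min P + min Q + 2.
P'(x) = 4x(x - 3)(x + 3) vanishes at x ∈ {-3, 0, 3}; Q'(y) = 4(y - 3)(y - 1)(y + 1) vanishes at y ∈ {-1, 1, 3}.
Local minima of P (where P''>0): P(-3)=-81, P(3)=-81. Local minima of Q: Q(-1)=-9, Q(3)=-9.
So the global minimum of f is P(-3) + Q(-1) + 2 = -81 − 9 + 2 = -88, attained at (-3, -1).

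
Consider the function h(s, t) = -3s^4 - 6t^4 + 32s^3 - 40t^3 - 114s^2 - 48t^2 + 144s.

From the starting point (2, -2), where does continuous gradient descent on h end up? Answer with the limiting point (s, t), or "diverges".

(3, -1)

h is separable, so gradient descent decouples: s follows -∂h/∂s, t follows -∂h/∂t.
∂h/∂s = -12(s - 4)(s - 3)(s - 1); at s=2 this is -24, so s increases.
∂h/∂t = -24t(t + 1)(t + 4); at t=-2 this is -96, so t increases.
s converges to its nearest critical value 3 (a local min of the s-part); t converges to -1. The iterate converges to (3, -1).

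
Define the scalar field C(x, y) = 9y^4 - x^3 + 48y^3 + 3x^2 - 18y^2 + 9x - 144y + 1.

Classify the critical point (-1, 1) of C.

local minimum

The mixed partial ∂²C/∂x∂y is 0, so the Hessian at any point is diag(C_xx, C_yy) = diag(6(-x + 1), 36(3y^2 + 8y - 1)).
At (-1, 1): H = diag(12, 360).
Both eigenvalues are positive, so H is positive definite: a local minimum.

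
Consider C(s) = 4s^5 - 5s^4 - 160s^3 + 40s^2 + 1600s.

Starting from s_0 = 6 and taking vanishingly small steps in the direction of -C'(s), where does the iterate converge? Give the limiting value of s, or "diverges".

5

C'(s) = 20(s - 5)(s - 2)(s + 2)(s + 4), so C'(6) = 6400.
Gradient descent moves in the -C' direction, i.e. s is decreasing.
The nearest critical point in that direction is s = 5, where C'' = 3780 > 0 (a local minimum). The iterate converges there.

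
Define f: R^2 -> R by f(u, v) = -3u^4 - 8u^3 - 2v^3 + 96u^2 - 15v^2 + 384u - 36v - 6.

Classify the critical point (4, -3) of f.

saddle point

The mixed partial ∂²f/∂u∂v is 0, so the Hessian at any point is diag(f_uu, f_vv) = diag(12(-3u^2 - 4u + 16), -6(2v + 5)).
At (4, -3): H = diag(-576, 6).
The eigenvalues have opposite signs, so H is indefinite: a saddle point.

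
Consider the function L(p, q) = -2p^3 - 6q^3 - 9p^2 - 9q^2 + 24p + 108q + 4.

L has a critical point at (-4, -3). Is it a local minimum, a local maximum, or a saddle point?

local minimum

The mixed partial ∂²L/∂p∂q is 0, so the Hessian at any point is diag(L_pp, L_qq) = diag(-6(2p + 3), -18(2q + 1)).
At (-4, -3): H = diag(30, 90).
Both eigenvalues are positive, so H is positive definite: a local minimum.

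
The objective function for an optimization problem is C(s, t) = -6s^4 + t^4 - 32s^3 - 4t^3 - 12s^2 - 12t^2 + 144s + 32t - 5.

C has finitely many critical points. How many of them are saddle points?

C separates as a function of s plus a function of t, so ∇C=0 decouples.
∂C/∂s = -24(s - 1)(s + 2)(s + 3) = 0 at s ∈ {-3, -2, 1}; ∂C/∂t = 4(t - 4)(t - 1)(t + 2) = 0 at t ∈ {-2, 1, 4}.
The Hessian is diagonal: diag(C_ss, C_tt). Second derivatives: C_ss(-3)=-96, C_ss(-2)=72, C_ss(1)=-288; C_tt(-2)=72, C_tt(1)=-36, C_tt(4)=72.
Saddle points occur where the two diagonal entries have opposite signs: (-3, -2), (-3, 4), (-2, 1), (1, -2), (1, 4). Count: 5.

5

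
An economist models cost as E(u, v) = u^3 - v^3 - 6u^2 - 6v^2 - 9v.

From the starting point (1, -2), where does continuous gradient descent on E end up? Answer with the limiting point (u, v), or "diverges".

(4, -3)

E is separable, so gradient descent decouples: u follows -∂E/∂u, v follows -∂E/∂v.
∂E/∂u = 3u(u - 4); at u=1 this is -9, so u increases.
∂E/∂v = -3(v + 1)(v + 3); at v=-2 this is 3, so v decreases.
u converges to its nearest critical value 4 (a local min of the u-part); v converges to -3. The iterate converges to (4, -3).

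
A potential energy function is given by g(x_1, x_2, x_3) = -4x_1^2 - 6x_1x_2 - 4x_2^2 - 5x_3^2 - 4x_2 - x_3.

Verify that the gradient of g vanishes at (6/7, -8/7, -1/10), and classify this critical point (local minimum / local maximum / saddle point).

local maximum

∇g = (-8x_1 - 6x_2, -6x_1 - 8x_2 - 4, -10x_3 - 1); substituting (6/7, -8/7, -1/10) gives ∇g = (0, 0, 0), so (6/7, -8/7, -1/10) is indeed a critical point.
The Hessian is constant: H = [[-8, -6, 0], [-6, -8, 0], [0, 0, -10]].
Leading principal minors: Δ₁ = -8, Δ₂ = 28, Δ₃ = -280.
The minors alternate sign starting negative (−, +, −), so H is negative definite: a local maximum.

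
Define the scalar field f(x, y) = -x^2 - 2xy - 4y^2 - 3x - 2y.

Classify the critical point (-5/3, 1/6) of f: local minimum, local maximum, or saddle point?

local maximum

The Hessian of f is constant: H = [[-2, -2], [-2, -8]].
det(H) = (-2)·(-8) − (-2)² = 12.
det(H) > 0 and tr(H) = -10 < 0, so H is negative definite and the point is a local maximum.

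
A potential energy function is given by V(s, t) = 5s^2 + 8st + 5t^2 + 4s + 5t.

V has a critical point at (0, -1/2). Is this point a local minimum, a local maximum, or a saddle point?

The Hessian of V is constant: H = [[10, 8], [8, 10]].
det(H) = 10·10 − 8² = 36.
det(H) > 0 and tr(H) = 20 > 0, so H is positive definite and the point is a local minimum.

local minimum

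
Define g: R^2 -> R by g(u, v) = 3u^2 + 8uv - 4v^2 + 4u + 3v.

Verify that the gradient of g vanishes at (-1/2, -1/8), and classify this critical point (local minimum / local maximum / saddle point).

∇g = (6u + 8v + 4, 8u - 8v + 3); substituting (-1/2, -1/8) gives ∇g = (0, 0), so (-1/2, -1/8) is indeed a critical point.
The Hessian of g is constant: H = [[6, 8], [8, -8]].
det(H) = 6·(-8) − 8² = -112.
Since det(H) < 0, H is indefinite and the critical point is a saddle point.

saddle point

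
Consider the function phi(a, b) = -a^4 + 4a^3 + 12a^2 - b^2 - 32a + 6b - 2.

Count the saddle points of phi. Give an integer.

1

phi separates as a function of a plus a function of b, so ∇phi=0 decouples.
∂phi/∂a = -4(a - 4)(a - 1)(a + 2) = 0 at a ∈ {-2, 1, 4}; ∂phi/∂b = -2(b - 3) = 0 at b ∈ {3}.
The Hessian is diagonal: diag(phi_aa, phi_bb). Second derivatives: phi_aa(-2)=-72, phi_aa(1)=36, phi_aa(4)=-72; phi_bb(3)=-2.
Saddle points occur where the two diagonal entries have opposite signs: (1, 3). Count: 1.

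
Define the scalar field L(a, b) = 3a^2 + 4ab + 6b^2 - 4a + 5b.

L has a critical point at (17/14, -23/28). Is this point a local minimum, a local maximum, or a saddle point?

The Hessian of L is constant: H = [[6, 4], [4, 12]].
det(H) = 6·12 − 4² = 56.
det(H) > 0 and tr(H) = 18 > 0, so H is positive definite and the point is a local minimum.

local minimum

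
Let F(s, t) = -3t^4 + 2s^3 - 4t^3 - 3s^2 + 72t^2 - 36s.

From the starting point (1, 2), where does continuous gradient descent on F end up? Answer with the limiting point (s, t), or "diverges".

F is separable, so gradient descent decouples: s follows -∂F/∂s, t follows -∂F/∂t.
∂F/∂s = 6(s - 3)(s + 2); at s=1 this is -36, so s increases.
∂F/∂t = -12t(t - 3)(t + 4); at t=2 this is 144, so t decreases.
s converges to its nearest critical value 3 (a local min of the s-part); t converges to 0. The iterate converges to (3, 0).

(3, 0)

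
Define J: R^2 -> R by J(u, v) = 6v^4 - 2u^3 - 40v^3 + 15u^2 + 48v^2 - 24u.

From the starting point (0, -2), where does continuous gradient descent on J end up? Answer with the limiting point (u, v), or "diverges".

(1, 0)

J is separable, so gradient descent decouples: u follows -∂J/∂u, v follows -∂J/∂v.
∂J/∂u = -6(u - 4)(u - 1); at u=0 this is -24, so u increases.
∂J/∂v = 24v(v - 4)(v - 1); at v=-2 this is -864, so v increases.
u converges to its nearest critical value 1 (a local min of the u-part); v converges to 0. The iterate converges to (1, 0).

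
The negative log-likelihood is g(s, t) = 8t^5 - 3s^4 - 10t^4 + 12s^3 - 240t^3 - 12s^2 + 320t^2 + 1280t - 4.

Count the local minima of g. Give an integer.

2

g separates as a function of s plus a function of t, so ∇g=0 decouples.
∂g/∂s = -12s(s - 2)(s - 1) = 0 at s ∈ {0, 1, 2}; ∂g/∂t = 40(t - 4)(t - 2)(t + 1)(t + 4) = 0 at t ∈ {-4, -1, 2, 4}.
The Hessian is diagonal: diag(g_ss, g_tt). Second derivatives: g_ss(0)=-24, g_ss(1)=12, g_ss(2)=-24; g_tt(-4)=-5760, g_tt(-1)=1800, g_tt(2)=-1440, g_tt(4)=3200.
Local minima occur where both diagonal entries positive: (1, -1), (1, 4). Count: 2.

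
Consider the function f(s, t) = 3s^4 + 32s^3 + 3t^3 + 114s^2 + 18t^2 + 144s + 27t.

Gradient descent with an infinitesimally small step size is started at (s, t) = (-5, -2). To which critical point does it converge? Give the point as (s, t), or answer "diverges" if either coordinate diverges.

f is separable, so gradient descent decouples: s follows -∂f/∂s, t follows -∂f/∂t.
∂f/∂s = 12(s + 1)(s + 3)(s + 4); at s=-5 this is -96, so s increases.
∂f/∂t = 9(t + 1)(t + 3); at t=-2 this is -9, so t increases.
s converges to its nearest critical value -4 (a local min of the s-part); t converges to -1. The iterate converges to (-4, -1).

(-4, -1)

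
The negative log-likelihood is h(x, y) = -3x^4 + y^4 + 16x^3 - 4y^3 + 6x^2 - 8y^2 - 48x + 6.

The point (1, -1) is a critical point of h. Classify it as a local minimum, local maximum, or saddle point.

local minimum

The mixed partial ∂²h/∂x∂y is 0, so the Hessian at any point is diag(h_xx, h_yy) = diag(12(-3x^2 + 8x + 1), 4(3y^2 - 6y - 4)).
At (1, -1): H = diag(72, 20).
Both eigenvalues are positive, so H is positive definite: a local minimum.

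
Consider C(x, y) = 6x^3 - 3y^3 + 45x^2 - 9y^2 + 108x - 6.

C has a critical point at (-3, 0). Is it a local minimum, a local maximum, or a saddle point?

local maximum

The mixed partial ∂²C/∂x∂y is 0, so the Hessian at any point is diag(C_xx, C_yy) = diag(18(2x + 5), -18(y + 1)).
At (-3, 0): H = diag(-18, -18).
Both eigenvalues are negative, so H is negative definite: a local maximum.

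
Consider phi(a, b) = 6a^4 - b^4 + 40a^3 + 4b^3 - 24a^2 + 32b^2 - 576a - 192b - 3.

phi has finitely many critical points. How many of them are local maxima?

phi separates as a function of a plus a function of b, so ∇phi=0 decouples.
∂phi/∂a = 24(a - 2)(a + 3)(a + 4) = 0 at a ∈ {-4, -3, 2}; ∂phi/∂b = -4(b - 4)(b - 3)(b + 4) = 0 at b ∈ {-4, 3, 4}.
The Hessian is diagonal: diag(phi_aa, phi_bb). Second derivatives: phi_aa(-4)=144, phi_aa(-3)=-120, phi_aa(2)=720; phi_bb(-4)=-224, phi_bb(3)=28, phi_bb(4)=-32.
Local maxima occur where both diagonal entries negative: (-3, -4), (-3, 4). Count: 2.

2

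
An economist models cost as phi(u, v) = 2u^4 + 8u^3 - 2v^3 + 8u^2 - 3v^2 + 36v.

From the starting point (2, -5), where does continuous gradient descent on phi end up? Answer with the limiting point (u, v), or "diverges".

phi is separable, so gradient descent decouples: u follows -∂phi/∂u, v follows -∂phi/∂v.
∂phi/∂u = 8u(u + 1)(u + 2); at u=2 this is 192, so u decreases.
∂phi/∂v = -6(v - 2)(v + 3); at v=-5 this is -84, so v increases.
u converges to its nearest critical value 0 (a local min of the u-part); v converges to -3. The iterate converges to (0, -3).

(0, -3)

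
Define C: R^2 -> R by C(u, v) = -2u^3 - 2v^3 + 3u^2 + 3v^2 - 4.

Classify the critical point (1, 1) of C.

local maximum

The mixed partial ∂²C/∂u∂v is 0, so the Hessian at any point is diag(C_uu, C_vv) = diag(6(-2u + 1), 6(-2v + 1)).
At (1, 1): H = diag(-6, -6).
Both eigenvalues are negative, so H is negative definite: a local maximum.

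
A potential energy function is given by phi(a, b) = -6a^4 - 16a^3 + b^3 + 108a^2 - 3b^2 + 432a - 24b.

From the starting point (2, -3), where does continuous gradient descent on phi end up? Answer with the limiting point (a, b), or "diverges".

phi is separable, so gradient descent decouples: a follows -∂phi/∂a, b follows -∂phi/∂b.
∂phi/∂a = -24(a - 3)(a + 2)(a + 3); at a=2 this is 480, so a decreases.
∂phi/∂b = 3(b - 4)(b + 2); at b=-3 this is 21, so b decreases.
The b-coordinate has no critical point in that direction and runs off to infinity.

diverges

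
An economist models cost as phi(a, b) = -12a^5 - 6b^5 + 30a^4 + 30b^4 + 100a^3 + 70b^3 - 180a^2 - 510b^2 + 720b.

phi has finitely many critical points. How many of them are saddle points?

phi separates as a function of a plus a function of b, so ∇phi=0 decouples.
∂phi/∂a = -60a(a - 3)(a - 1)(a + 2) = 0 at a ∈ {-2, 0, 1, 3}; ∂phi/∂b = -30(b - 4)(b - 2)(b - 1)(b + 3) = 0 at b ∈ {-3, 1, 2, 4}.
The Hessian is diagonal: diag(phi_aa, phi_bb). Second derivatives: phi_aa(-2)=1800, phi_aa(0)=-360, phi_aa(1)=360, phi_aa(3)=-1800; phi_bb(-3)=4200, phi_bb(1)=-360, phi_bb(2)=300, phi_bb(4)=-1260.
Saddle points occur where the two diagonal entries have opposite signs: (-2, 1), (-2, 4), (0, -3), (0, 2), (1, 1), (1, 4), (3, -3), (3, 2). Count: 8.

8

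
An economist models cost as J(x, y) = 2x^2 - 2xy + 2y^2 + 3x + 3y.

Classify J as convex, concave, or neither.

J is quadratic, so its Hessian is the constant matrix H = [[4, -2], [-2, 4]].
det(H) = 12, tr(H) = 8.
det(H) > 0 and tr(H) > 0, so H is positive definite everywhere: convex.

convex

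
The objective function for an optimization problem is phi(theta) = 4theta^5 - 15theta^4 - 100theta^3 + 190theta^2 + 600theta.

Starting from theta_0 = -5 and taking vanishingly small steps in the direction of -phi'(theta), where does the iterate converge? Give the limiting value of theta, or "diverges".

phi'(theta) = 20(theta - 5)(theta - 2)(theta + 1)(theta + 3), so phi'(-5) = 11200.
Gradient descent moves in the -phi' direction, i.e. theta is decreasing.
There is no critical point below theta=-5, and phi' keeps the same sign, so the iterate runs off to −∞.

diverges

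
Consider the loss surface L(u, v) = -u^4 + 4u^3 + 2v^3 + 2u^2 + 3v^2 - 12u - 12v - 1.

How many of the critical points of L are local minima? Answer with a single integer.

L separates as a function of u plus a function of v, so ∇L=0 decouples.
∂L/∂u = -4(u - 3)(u - 1)(u + 1) = 0 at u ∈ {-1, 1, 3}; ∂L/∂v = 6(v - 1)(v + 2) = 0 at v ∈ {-2, 1}.
The Hessian is diagonal: diag(L_uu, L_vv). Second derivatives: L_uu(-1)=-32, L_uu(1)=16, L_uu(3)=-32; L_vv(-2)=-18, L_vv(1)=18.
Local minima occur where both diagonal entries positive: (1, 1). Count: 1.

1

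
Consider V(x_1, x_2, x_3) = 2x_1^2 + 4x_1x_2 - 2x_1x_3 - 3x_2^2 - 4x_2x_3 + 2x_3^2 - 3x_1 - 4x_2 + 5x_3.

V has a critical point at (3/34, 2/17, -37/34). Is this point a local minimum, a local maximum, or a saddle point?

The Hessian is constant: H = [[4, 4, -2], [4, -6, -4], [-2, -4, 4]].
Leading principal minors: Δ₁ = 4, Δ₂ = -40, Δ₃ = -136.
The minors fit neither the all-positive nor the alternating-sign pattern, so H is indefinite: a saddle point.

saddle point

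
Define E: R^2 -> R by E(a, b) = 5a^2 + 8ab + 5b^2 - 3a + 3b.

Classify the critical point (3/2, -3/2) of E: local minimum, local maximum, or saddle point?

The Hessian of E is constant: H = [[10, 8], [8, 10]].
det(H) = 10·10 − 8² = 36.
det(H) > 0 and tr(H) = 20 > 0, so H is positive definite and the point is a local minimum.

local minimum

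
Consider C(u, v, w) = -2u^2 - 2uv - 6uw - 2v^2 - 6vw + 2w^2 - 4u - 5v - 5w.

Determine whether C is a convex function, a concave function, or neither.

C is quadratic, so its Hessian is the constant matrix H = [[-4, -2, -6], [-2, -4, -6], [-6, -6, 4]].
Leading principal minors: -4, 12, 192.
Neither pattern holds ⇒ H is indefinite ⇒ neither convex nor concave.

neither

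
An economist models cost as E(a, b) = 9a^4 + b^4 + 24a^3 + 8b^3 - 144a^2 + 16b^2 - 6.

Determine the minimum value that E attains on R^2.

-1542

E(a,b) separates as P(a) + Q(b) − 6, so its minimum is min P + min Q − 6.
P'(a) = 36a(a - 2)(a + 4) vanishes at a ∈ {-4, 0, 2}; Q'(b) = 4b(b + 2)(b + 4) vanishes at b ∈ {-4, -2, 0}.
Local minima of P (where P''>0): P(-4)=-1536, P(2)=-240. Local minima of Q: Q(-4)=0, Q(0)=0.
So the global minimum of E is P(-4) + Q(-4) − 6 = -1536 + 0 − 6 = -1542, attained at (-4, -4).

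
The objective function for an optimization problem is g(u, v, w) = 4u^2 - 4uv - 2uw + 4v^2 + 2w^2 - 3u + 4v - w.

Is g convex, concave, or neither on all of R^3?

g is quadratic, so its Hessian is the constant matrix H = [[8, -4, -2], [-4, 8, 0], [-2, 0, 4]].
Leading principal minors: 8, 48, 160.
All positive ⇒ H ≻ 0 ⇒ convex.

convex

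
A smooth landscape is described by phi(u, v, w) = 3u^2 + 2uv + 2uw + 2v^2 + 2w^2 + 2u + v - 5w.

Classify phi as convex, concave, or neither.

phi is quadratic, so its Hessian is the constant matrix H = [[6, 2, 2], [2, 4, 0], [2, 0, 4]].
Leading principal minors: 6, 20, 64.
All positive ⇒ H ≻ 0 ⇒ convex.

convex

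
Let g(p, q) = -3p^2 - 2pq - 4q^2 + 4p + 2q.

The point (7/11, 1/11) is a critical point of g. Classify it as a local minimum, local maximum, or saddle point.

The Hessian of g is constant: H = [[-6, -2], [-2, -8]].
det(H) = (-6)·(-8) − (-2)² = 44.
det(H) > 0 and tr(H) = -14 < 0, so H is negative definite and the point is a local maximum.

local maximum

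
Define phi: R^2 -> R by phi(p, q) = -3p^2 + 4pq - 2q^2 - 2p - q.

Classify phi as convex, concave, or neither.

concave

phi is quadratic, so its Hessian is the constant matrix H = [[-6, 4], [4, -4]].
det(H) = 8, tr(H) = -10.
det(H) > 0 and tr(H) < 0, so H is negative definite everywhere: concave.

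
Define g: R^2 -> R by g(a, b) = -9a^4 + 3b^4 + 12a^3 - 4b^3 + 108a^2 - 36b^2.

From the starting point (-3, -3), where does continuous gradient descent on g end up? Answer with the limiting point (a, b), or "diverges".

diverges

g is separable, so gradient descent decouples: a follows -∂g/∂a, b follows -∂g/∂b.
∂g/∂a = -36a(a - 3)(a + 2); at a=-3 this is 648, so a decreases.
∂g/∂b = 12b(b - 3)(b + 2); at b=-3 this is -216, so b increases.
The a-coordinate has no critical point in that direction and runs off to infinity.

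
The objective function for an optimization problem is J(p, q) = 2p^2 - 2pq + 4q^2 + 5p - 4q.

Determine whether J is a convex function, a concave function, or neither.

convex

J is quadratic, so its Hessian is the constant matrix H = [[4, -2], [-2, 8]].
det(H) = 28, tr(H) = 12.
det(H) > 0 and tr(H) > 0, so H is positive definite everywhere: convex.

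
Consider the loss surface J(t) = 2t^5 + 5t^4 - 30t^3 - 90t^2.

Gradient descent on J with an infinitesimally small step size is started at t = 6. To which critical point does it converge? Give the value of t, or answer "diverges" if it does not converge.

J'(t) = 10t(t - 3)(t + 2)(t + 3), so J'(6) = 12960.
Gradient descent moves in the -J' direction, i.e. t is decreasing.
The nearest critical point in that direction is t = 3, where J'' = 900 > 0 (a local minimum). The iterate converges there.

3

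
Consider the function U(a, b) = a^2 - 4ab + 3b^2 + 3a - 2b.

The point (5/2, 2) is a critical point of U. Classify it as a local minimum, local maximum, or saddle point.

saddle point

The Hessian of U is constant: H = [[2, -4], [-4, 6]].
det(H) = 2·6 − (-4)² = -4.
Since det(H) < 0, H is indefinite and the critical point is a saddle point.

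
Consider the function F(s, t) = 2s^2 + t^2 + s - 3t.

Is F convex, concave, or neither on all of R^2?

F is quadratic, so its Hessian is the constant matrix H = [[4, 0], [0, 2]].
det(H) = 8, tr(H) = 6.
det(H) > 0 and tr(H) > 0, so H is positive definite everywhere: convex.

convex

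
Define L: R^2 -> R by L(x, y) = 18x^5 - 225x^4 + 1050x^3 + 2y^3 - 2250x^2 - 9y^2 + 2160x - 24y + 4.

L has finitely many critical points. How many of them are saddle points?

L separates as a function of x plus a function of y, so ∇L=0 decouples.
∂L/∂x = 90(x - 4)(x - 3)(x - 2)(x - 1) = 0 at x ∈ {1, 2, 3, 4}; ∂L/∂y = 6(y - 4)(y + 1) = 0 at y ∈ {-1, 4}.
The Hessian is diagonal: diag(L_xx, L_yy). Second derivatives: L_xx(1)=-540, L_xx(2)=180, L_xx(3)=-180, L_xx(4)=540; L_yy(-1)=-30, L_yy(4)=30.
Saddle points occur where the two diagonal entries have opposite signs: (1, 4), (2, -1), (3, 4), (4, -1). Count: 4.

4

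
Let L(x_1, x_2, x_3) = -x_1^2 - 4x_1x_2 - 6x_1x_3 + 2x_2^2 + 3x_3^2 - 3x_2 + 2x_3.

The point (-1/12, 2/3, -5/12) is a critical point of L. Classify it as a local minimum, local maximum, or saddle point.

The Hessian is constant: H = [[-2, -4, -6], [-4, 4, 0], [-6, 0, 6]].
Leading principal minors: Δ₁ = -2, Δ₂ = -24, Δ₃ = -288.
The minors fit neither the all-positive nor the alternating-sign pattern, so H is indefinite: a saddle point.

saddle point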